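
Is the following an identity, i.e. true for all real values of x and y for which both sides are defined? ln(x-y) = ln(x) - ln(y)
Claim: ln(x-y) = ln(x) - ln(y).
Test a specific point where both sides are defined: x = 3, y = 3/2.
LHS = ln(x-y) ≈ 0.4055
RHS = ln(x) - ln(y) ≈ 0.6931
Since 0.4055 ≠ 0.6931, the equation fails at this point, so it cannot hold for all real values of x and y for which both sides are defined.
ln(x) - ln(y) = ln(x/y), not ln(x-y).

Conclusion: No, this is NOT an identity.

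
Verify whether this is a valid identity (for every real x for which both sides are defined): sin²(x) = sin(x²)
Claim: sin²(x) = sin(x²).
Test a specific point where both sides are defined: x = π/6.
LHS = sin²(x) ≈ 0.2500
RHS = sin(x²) ≈ 0.2707
Since 0.2500 ≠ 0.2707, the equation fails at this point, so it cannot hold for every real x for which both sides are defined.
sin²(x) means (sin x)², squaring the output; sin(x²) squares the input. These are different functions.

Conclusion: No, this is NOT an identity.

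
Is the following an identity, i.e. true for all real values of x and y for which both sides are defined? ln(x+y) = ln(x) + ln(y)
Claim: ln(x+y) = ln(x) + ln(y).
Test a specific point where both sides are defined: x = 5, y = 2.
LHS = ln(x+y) ≈ 1.9459
RHS = ln(x) + ln(y) ≈ 2.3026
Since 1.9459 ≠ 2.3026, the equation fails at this point, so it cannot hold for all real values of x and y for which both sides are defined.
ln(x) + ln(y) = ln(xy), not ln(x+y).

Conclusion: No, this is NOT an identity.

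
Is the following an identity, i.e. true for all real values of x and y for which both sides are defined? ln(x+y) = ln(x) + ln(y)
No, this is NOT an identity.

Claim: ln(x+y) = ln(x) + ln(y).
Test a specific point where both sides are defined: x = 3, y = 1.
LHS = ln(x+y) ≈ 1.3863
RHS = ln(x) + ln(y) ≈ 1.0986
Since 1.3863 ≠ 1.0986, the equation fails at this point, so it cannot hold for all real values of x and y for which both sides are defined.
ln(x) + ln(y) = ln(xy), not ln(x+y).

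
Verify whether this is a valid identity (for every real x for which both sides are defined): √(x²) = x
No, this is NOT an identity.

Claim: √(x²) = x.
Test a specific point where both sides are defined: x = -1.
LHS = √(x²) ≈ 1.0000
RHS = x ≈ -1.0000
Since 1.0000 ≠ -1.0000, the equation fails at this point, so it cannot hold for every real x for which both sides are defined.
√(x²) = |x|, which differs from x whenever x < 0 (both sides are defined for every real x).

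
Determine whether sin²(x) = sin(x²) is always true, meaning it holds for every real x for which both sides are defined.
Claim: sin²(x) = sin(x²).
Test a specific point where both sides are defined: x = π/2.
LHS = sin²(x) ≈ 1.0000
RHS = sin(x²) ≈ 0.6243
Since 1.0000 ≠ 0.6243, the equation fails at this point, so it cannot hold for every real x for which both sides are defined.
sin²(x) means (sin x)², squaring the output; sin(x²) squares the input. These are different functions.

Conclusion: No, this is NOT an identity.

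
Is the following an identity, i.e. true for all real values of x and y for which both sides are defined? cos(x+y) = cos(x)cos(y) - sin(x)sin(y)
Yes, this is an identity.

Claim: cos(x+y) = cos(x)cos(y) - sin(x)sin(y).
Reasoning: By Euler's formula e^(i(x+y)) = e^(ix)·e^(iy) = (cos x + i·sin x)(cos y + i·sin y). The real part of the left side is cos(x+y); the real part of the product is cos(x)cos(y) - sin(x)sin(y) (since i·i = -1).
So the two sides agree for all real values of x and y for which both sides are defined.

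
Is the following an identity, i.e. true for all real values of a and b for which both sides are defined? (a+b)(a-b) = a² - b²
Claim: (a+b)(a-b) = a² - b².
Reasoning: Expand: (a+b)(a-b) = a² - ab + ba - b² = a² - b² (the cross terms cancel).
So the two sides agree for all real values of a and b for which both sides are defined.

Conclusion: Yes, this is an identity.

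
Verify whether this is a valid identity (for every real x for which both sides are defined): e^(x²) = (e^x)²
Claim: e^(x²) = (e^x)².
Test a specific point where both sides are defined: x = 1/2.
LHS = e^(x²) ≈ 1.2840
RHS = (e^x)² ≈ 2.7183
Since 1.2840 ≠ 2.7183, the equation fails at this point, so it cannot hold for every real x for which both sides are defined.
(e^x)² = e^(2x), and 2x ≠ x² in general.

Conclusion: No, this is NOT an identity.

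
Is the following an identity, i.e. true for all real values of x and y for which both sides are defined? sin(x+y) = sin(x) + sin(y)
No, this is NOT an identity.

Claim: sin(x+y) = sin(x) + sin(y).
Test a specific point where both sides are defined: x = π, y = π/2.
LHS = sin(x+y) ≈ -1.0000
RHS = sin(x) + sin(y) ≈ 1.0000
Since -1.0000 ≠ 1.0000, the equation fails at this point, so it cannot hold for all real values of x and y for which both sides are defined.
The correct expansion is sin(x+y) = sin(x)cos(y) + cos(x)sin(y); sine is not additive.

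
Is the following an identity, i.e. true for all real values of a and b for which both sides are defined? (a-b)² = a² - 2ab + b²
Claim: (a-b)² = a² - 2ab + b².
Reasoning: Expand: (a-b)² = (a-b)(a-b) = a·a - a·b - b·a + b·b = a² - 2ab + b².
So the two sides agree for all real values of a and b for which both sides are defined.

Conclusion: Yes, this is an identity.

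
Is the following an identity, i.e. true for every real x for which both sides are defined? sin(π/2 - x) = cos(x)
Yes, this is an identity.

Claim: sin(π/2 - x) = cos(x).
Reasoning: Use sin(u - v) = sin(u)cos(v) - cos(u)sin(v) with u = π/2, v = x: sin(π/2)cos(x) - cos(π/2)sin(x) = 1·cos(x) - 0·sin(x) = cos(x).
So the two sides agree for every real x for which both sides are defined.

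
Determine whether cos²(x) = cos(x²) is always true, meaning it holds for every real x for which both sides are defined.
No, this is NOT an identity.

Claim: cos²(x) = cos(x²).
Test a specific point where both sides are defined: x = -π/6.
LHS = cos²(x) ≈ 0.7500
RHS = cos(x²) ≈ 0.9627
Since 0.7500 ≠ 0.9627, the equation fails at this point, so it cannot hold for every real x for which both sides are defined.
cos²(x) means (cos x)², squaring the output; cos(x²) squares the input. These are different functions.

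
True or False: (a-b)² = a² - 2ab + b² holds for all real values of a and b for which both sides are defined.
Claim: (a-b)² = a² - 2ab + b².
Reasoning: Expand: (a-b)² = (a-b)(a-b) = a·a - a·b - b·a + b·b = a² - 2ab + b².
So the two sides agree for all real values of a and b for which both sides are defined.

Conclusion: True.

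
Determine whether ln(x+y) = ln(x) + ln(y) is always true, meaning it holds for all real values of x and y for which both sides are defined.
Claim: ln(x+y) = ln(x) + ln(y).
Test a specific point where both sides are defined: x = 4, y = 4.
LHS = ln(x+y) ≈ 2.0794
RHS = ln(x) + ln(y) ≈ 2.7726
Since 2.0794 ≠ 2.7726, the equation fails at this point, so it cannot hold for all real values of x and y for which both sides are defined.
ln(x) + ln(y) = ln(xy), not ln(x+y).

Conclusion: No, this is NOT an identity.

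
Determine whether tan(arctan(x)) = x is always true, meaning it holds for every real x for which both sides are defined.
Claim: tan(arctan(x)) = x.
Reasoning: For every real x, arctan(x) is by definition the angle in (-π/2, π/2) whose tangent equals x. Taking the tangent of that angle returns x.
So the two sides agree for every real x for which both sides are defined.

Conclusion: Yes, this is an identity.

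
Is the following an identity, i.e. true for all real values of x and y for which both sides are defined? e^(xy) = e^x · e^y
No, this is NOT an identity.

Claim: e^(xy) = e^x · e^y.
Test a specific point where both sides are defined: x = 5, y = 1.
LHS = e^(xy) ≈ 148.4132
RHS = e^x · e^y ≈ 403.4288
Since 148.4132 ≠ 403.4288, the equation fails at this point, so it cannot hold for all real values of x and y for which both sides are defined.
e^x · e^y = e^(x+y), not e^(xy).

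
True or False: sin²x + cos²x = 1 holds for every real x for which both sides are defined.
Claim: sin²x + cos²x = 1.
Reasoning: The point (cos x, sin x) lies on the unit circle X² + Y² = 1, so cos²x + sin²x = 1 for every real x.
So the two sides agree for every real x for which both sides are defined.

Conclusion: True.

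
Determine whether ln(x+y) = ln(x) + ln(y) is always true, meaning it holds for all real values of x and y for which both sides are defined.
No, this is NOT an identity.

Claim: ln(x+y) = ln(x) + ln(y).
Test a specific point where both sides are defined: x = 3/2, y = 5.
LHS = ln(x+y) ≈ 1.8718
RHS = ln(x) + ln(y) ≈ 2.0149
Since 1.8718 ≠ 2.0149, the equation fails at this point, so it cannot hold for all real values of x and y for which both sides are defined.
ln(x) + ln(y) = ln(xy), not ln(x+y).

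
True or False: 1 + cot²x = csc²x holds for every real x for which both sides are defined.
Claim: 1 + cot²x = csc²x.
Reasoning: Start from sin²x + cos²x = 1 and divide every term by sin²x (allowed wherever cot x and csc x are defined): 1 + cot²x = 1/sin²x = csc²x.
So the two sides agree for every real x for which both sides are defined.

Conclusion: True.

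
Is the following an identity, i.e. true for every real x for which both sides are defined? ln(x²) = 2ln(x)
Claim: ln(x²) = 2ln(x).
Reasoning: The right side requires x > 0. For x > 0, x² = (e^(ln x))² = e^(2ln x), so ln(x²) = 2ln(x). (For x < 0 the right side is undefined, so those values are outside the claim.)
So the two sides agree for every real x for which both sides are defined.

Conclusion: Yes, this is an identity.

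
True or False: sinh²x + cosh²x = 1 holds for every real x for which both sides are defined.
Claim: sinh²x + cosh²x = 1.
Test a specific point where both sides are defined: x = 4.
LHS = sinh²x + cosh²x ≈ 1490.4792
RHS = 1 ≈ 1.0000
Since 1490.4792 ≠ 1.0000, the equation fails at this point, so it cannot hold for every real x for which both sides are defined.
The correct hyperbolic identity is cosh²x - sinh²x = 1 (a difference); the sum sinh²x + cosh²x equals cosh(2x).

Conclusion: False.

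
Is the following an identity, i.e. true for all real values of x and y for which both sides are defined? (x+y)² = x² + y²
Claim: (x+y)² = x² + y².
Test a specific point where both sides are defined: x = 1, y = -2.
LHS = (x+y)² ≈ 1.0000
RHS = x² + y² ≈ 5.0000
Since 1.0000 ≠ 5.0000, the equation fails at this point, so it cannot hold for all real values of x and y for which both sides are defined.
The correct expansion is (x+y)² = x² + 2xy + y²; the cross term 2xy is missing.

Conclusion: No, this is NOT an identity.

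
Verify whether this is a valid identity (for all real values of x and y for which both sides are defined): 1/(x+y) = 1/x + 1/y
No, this is NOT an identity.

Claim: 1/(x+y) = 1/x + 1/y.
Test a specific point where both sides are defined: x = -1, y = 5.
LHS = 1/(x+y) ≈ 0.2500
RHS = 1/x + 1/y ≈ -0.8000
Since 0.2500 ≠ -0.8000, the equation fails at this point, so it cannot hold for all real values of x and y for which both sides are defined.
1/x + 1/y = (x+y)/(xy), which is not 1/(x+y).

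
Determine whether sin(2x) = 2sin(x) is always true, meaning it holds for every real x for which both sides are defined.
Claim: sin(2x) = 2sin(x).
Test a specific point where both sides are defined: x = -π/2.
LHS = sin(2x) ≈ 0.0000
RHS = 2sin(x) ≈ -2.0000
Since 0.0000 ≠ -2.0000, the equation fails at this point, so it cannot hold for every real x for which both sides are defined.
The correct double-angle formula is sin(2x) = 2sin(x)cos(x).

Conclusion: No, this is NOT an identity.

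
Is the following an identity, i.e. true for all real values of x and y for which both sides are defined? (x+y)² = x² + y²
Claim: (x+y)² = x² + y².
Test a specific point where both sides are defined: x = 4, y = 5.
LHS = (x+y)² ≈ 81.0000
RHS = x² + y² ≈ 41.0000
Since 81.0000 ≠ 41.0000, the equation fails at this point, so it cannot hold for all real values of x and y for which both sides are defined.
The correct expansion is (x+y)² = x² + 2xy + y²; the cross term 2xy is missing.

Conclusion: No, this is NOT an identity.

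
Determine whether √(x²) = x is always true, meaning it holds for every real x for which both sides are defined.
Claim: √(x²) = x.
Test a specific point where both sides are defined: x = -3.
LHS = √(x²) ≈ 3.0000
RHS = x ≈ -3.0000
Since 3.0000 ≠ -3.0000, the equation fails at this point, so it cannot hold for every real x for which both sides are defined.
√(x²) = |x|, which differs from x whenever x < 0 (both sides are defined for every real x).

Conclusion: No, this is NOT an identity.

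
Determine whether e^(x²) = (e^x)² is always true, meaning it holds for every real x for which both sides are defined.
Claim: e^(x²) = (e^x)².
Test a specific point where both sides are defined: x = 1/2.
LHS = e^(x²) ≈ 1.2840
RHS = (e^x)² ≈ 2.7183
Since 1.2840 ≠ 2.7183, the equation fails at this point, so it cannot hold for every real x for which both sides are defined.
(e^x)² = e^(2x), and 2x ≠ x² in general.

Conclusion: No, this is NOT an identity.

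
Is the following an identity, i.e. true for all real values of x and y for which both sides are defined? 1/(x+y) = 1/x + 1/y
No, this is NOT an identity.

Claim: 1/(x+y) = 1/x + 1/y.
Test a specific point where both sides are defined: x = 4, y = 2.
LHS = 1/(x+y) ≈ 0.1667
RHS = 1/x + 1/y ≈ 0.7500
Since 0.1667 ≠ 0.7500, the equation fails at this point, so it cannot hold for all real values of x and y for which both sides are defined.
1/x + 1/y = (x+y)/(xy), which is not 1/(x+y).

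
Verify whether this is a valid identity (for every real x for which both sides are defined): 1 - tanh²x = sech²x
Yes, this is an identity.

Claim: 1 - tanh²x = sech²x.
Reasoning: Divide cosh²x - sinh²x = 1 through by cosh²x (never zero): 1 - tanh²x = 1/cosh²x = sech²x.
So the two sides agree for every real x for which both sides are defined.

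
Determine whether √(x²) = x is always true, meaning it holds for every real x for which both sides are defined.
Claim: √(x²) = x.
Test a specific point where both sides are defined: x = -1.
LHS = √(x²) ≈ 1.0000
RHS = x ≈ -1.0000
Since 1.0000 ≠ -1.0000, the equation fails at this point, so it cannot hold for every real x for which both sides are defined.
√(x²) = |x|, which differs from x whenever x < 0 (both sides are defined for every real x).

Conclusion: No, this is NOT an identity.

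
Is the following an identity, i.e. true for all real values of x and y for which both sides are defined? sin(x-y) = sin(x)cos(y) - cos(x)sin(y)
Yes, this is an identity.

Claim: sin(x-y) = sin(x)cos(y) - cos(x)sin(y).
Reasoning: Replace y by -y in sin(x+y) = sin(x)cos(y) + cos(x)sin(y) and use cos(-y) = cos(y), sin(-y) = -sin(y): sin(x-y) = sin(x)cos(y) - cos(x)sin(y).
So the two sides agree for all real values of x and y for which both sides are defined.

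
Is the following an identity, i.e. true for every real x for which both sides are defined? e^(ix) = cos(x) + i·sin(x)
Claim: e^(ix) = cos(x) + i·sin(x).
Reasoning: Euler's formula. Expand e^(ix) = Σ (ix)^k / k!. Since i² = -1, the even-k terms are Σ (-1)^m x^(2m)/(2m)! = cos(x) and the odd-k terms are i · Σ (-1)^m x^(2m+1)/(2m+1)! = i·sin(x).
So the two sides agree for every real x for which both sides are defined.

Conclusion: Yes, this is an identity.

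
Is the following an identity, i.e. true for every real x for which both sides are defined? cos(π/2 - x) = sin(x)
Yes, this is an identity.

Claim: cos(π/2 - x) = sin(x).
Reasoning: Use cos(u - v) = cos(u)cos(v) + sin(u)sin(v) with u = π/2, v = x: cos(π/2)cos(x) + sin(π/2)sin(x) = 0·cos(x) + 1·sin(x) = sin(x).
So the two sides agree for every real x for which both sides are defined.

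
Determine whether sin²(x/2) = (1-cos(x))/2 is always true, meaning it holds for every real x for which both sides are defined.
Claim: sin²(x/2) = (1-cos(x))/2.
Reasoning: Use cos(2θ) = 1 - 2sin²θ with θ = x/2: cos(x) = 1 - 2sin²(x/2). Solving for sin²(x/2) gives (1 - cos(x))/2.
So the two sides agree for every real x for which both sides are defined.

Conclusion: Yes, this is an identity.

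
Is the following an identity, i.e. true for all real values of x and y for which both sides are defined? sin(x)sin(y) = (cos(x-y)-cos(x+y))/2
Yes, this is an identity.

Claim: sin(x)sin(y) = (cos(x-y)-cos(x+y))/2.
Reasoning: cos(x-y) = cos(x)cos(y) + sin(x)sin(y) and cos(x+y) = cos(x)cos(y) - sin(x)sin(y). Subtracting, cos(x-y) - cos(x+y) = 2sin(x)sin(y); divide by 2.
So the two sides agree for all real values of x and y for which both sides are defined.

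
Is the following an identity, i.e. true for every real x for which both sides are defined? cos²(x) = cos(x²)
Claim: cos²(x) = cos(x²).
Test a specific point where both sides are defined: x = π/4.
LHS = cos²(x) ≈ 0.5000
RHS = cos(x²) ≈ 0.8157
Since 0.5000 ≠ 0.8157, the equation fails at this point, so it cannot hold for every real x for which both sides are defined.
cos²(x) means (cos x)², squaring the output; cos(x²) squares the input. These are different functions.

Conclusion: No, this is NOT an identity.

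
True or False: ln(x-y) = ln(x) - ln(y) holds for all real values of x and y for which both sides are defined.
False.

Claim: ln(x-y) = ln(x) - ln(y).
Test a specific point where both sides are defined: x = 4, y = 3/2.
LHS = ln(x-y) ≈ 0.9163
RHS = ln(x) - ln(y) ≈ 0.9808
Since 0.9163 ≠ 0.9808, the equation fails at this point, so it cannot hold for all real values of x and y for which both sides are defined.
ln(x) - ln(y) = ln(x/y), not ln(x-y).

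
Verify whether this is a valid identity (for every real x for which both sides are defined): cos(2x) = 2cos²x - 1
Claim: cos(2x) = 2cos²x - 1.
Reasoning: cos(2x) = cos²x - sin²x. Replace sin²x by 1 - cos²x: cos²x - (1 - cos²x) = 2cos²x - 1.
So the two sides agree for every real x for which both sides are defined.

Conclusion: Yes, this is an identity.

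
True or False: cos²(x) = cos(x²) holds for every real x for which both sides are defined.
False.

Claim: cos²(x) = cos(x²).
Test a specific point where both sides are defined: x = π/4.
LHS = cos²(x) ≈ 0.5000
RHS = cos(x²) ≈ 0.8157
Since 0.5000 ≠ 0.8157, the equation fails at this point, so it cannot hold for every real x for which both sides are defined.
cos²(x) means (cos x)², squaring the output; cos(x²) squares the input. These are different functions.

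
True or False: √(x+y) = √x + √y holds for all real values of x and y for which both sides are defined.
Claim: √(x+y) = √x + √y.
Test a specific point where both sides are defined: x = 1/2, y = 1/2.
LHS = √(x+y) ≈ 1.0000
RHS = √x + √y ≈ 1.4142
Since 1.0000 ≠ 1.4142, the equation fails at this point, so it cannot hold for all real values of x and y for which both sides are defined.
Squaring the right side gives x + 2√(xy) + y, not x + y.

Conclusion: False.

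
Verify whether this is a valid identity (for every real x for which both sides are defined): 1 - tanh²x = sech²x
Claim: 1 - tanh²x = sech²x.
Reasoning: Divide cosh²x - sinh²x = 1 through by cosh²x (never zero): 1 - tanh²x = 1/cosh²x = sech²x.
So the two sides agree for every real x for which both sides are defined.

Conclusion: Yes, this is an identity.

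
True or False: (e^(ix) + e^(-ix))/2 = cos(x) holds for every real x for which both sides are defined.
Claim: (e^(ix) + e^(-ix))/2 = cos(x).
Reasoning: By Euler's formula e^(ix) = cos(x) + i·sin(x) and e^(-ix) = cos(x) - i·sin(x). Adding cancels the sine terms: e^(ix) + e^(-ix) = 2cos(x); divide by 2.
So the two sides agree for every real x for which both sides are defined.

Conclusion: True.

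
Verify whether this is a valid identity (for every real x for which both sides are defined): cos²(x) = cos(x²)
No, this is NOT an identity.

Claim: cos²(x) = cos(x²).
Test a specific point where both sides are defined: x = π/3.
LHS = cos²(x) ≈ 0.2500
RHS = cos(x²) ≈ 0.4566
Since 0.2500 ≠ 0.4566, the equation fails at this point, so it cannot hold for every real x for which both sides are defined.
cos²(x) means (cos x)², squaring the output; cos(x²) squares the input. These are different functions.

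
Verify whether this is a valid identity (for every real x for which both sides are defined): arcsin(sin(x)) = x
No, this is NOT an identity.

Claim: arcsin(sin(x)) = x.
Test a specific point where both sides are defined: x = 2π/3.
LHS = arcsin(sin(x)) ≈ 1.0472
RHS = x ≈ 2.0944
Since 1.0472 ≠ 2.0944, the equation fails at this point, so it cannot hold for every real x for which both sides are defined.
arcsin only returns values in [-π/2, π/2], so arcsin(sin(x)) = x holds only for x in that interval, not for all real x.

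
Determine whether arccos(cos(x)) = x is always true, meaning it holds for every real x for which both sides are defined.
No, this is NOT an identity.

Claim: arccos(cos(x)) = x.
Test a specific point where both sides are defined: x = -π/4.
LHS = arccos(cos(x)) ≈ 0.7854
RHS = x ≈ -0.7854
Since 0.7854 ≠ -0.7854, the equation fails at this point, so it cannot hold for every real x for which both sides are defined.
arccos only returns values in [0, π], so arccos(cos(x)) = x holds only for x in that interval, not for all real x.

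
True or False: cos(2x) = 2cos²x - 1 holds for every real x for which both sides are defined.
Claim: cos(2x) = 2cos²x - 1.
Reasoning: cos(2x) = cos²x - sin²x. Replace sin²x by 1 - cos²x: cos²x - (1 - cos²x) = 2cos²x - 1.
So the two sides agree for every real x for which both sides are defined.

Conclusion: True.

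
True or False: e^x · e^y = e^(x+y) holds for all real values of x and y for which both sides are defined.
True.

Claim: e^x · e^y = e^(x+y).
Reasoning: This is the law of exponents for a common base: multiplying powers adds exponents. E.g. from the series, (Σ x^j/j!)(Σ y^k/k!) = Σ_m (Σ_{j+k=m} x^j y^k/(j!k!)) = Σ_m (x+y)^m/m! by the binomial theorem.
So the two sides agree for all real values of x and y for which both sides are defined.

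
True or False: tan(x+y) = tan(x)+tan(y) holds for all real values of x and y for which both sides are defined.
Claim: tan(x+y) = tan(x)+tan(y).
Test a specific point where both sides are defined: x = π/3, y = -π/6.
LHS = tan(x+y) ≈ 0.5774
RHS = tan(x)+tan(y) ≈ 1.1547
Since 0.5774 ≠ 1.1547, the equation fails at this point, so it cannot hold for all real values of x and y for which both sides are defined.
The correct formula is tan(x+y) = (tan(x) + tan(y))/(1 - tan(x)tan(y)).

Conclusion: False.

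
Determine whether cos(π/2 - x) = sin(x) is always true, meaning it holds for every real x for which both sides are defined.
Yes, this is an identity.

Claim: cos(π/2 - x) = sin(x).
Reasoning: Use cos(u - v) = cos(u)cos(v) + sin(u)sin(v) with u = π/2, v = x: cos(π/2)cos(x) + sin(π/2)sin(x) = 0·cos(x) + 1·sin(x) = sin(x).
So the two sides agree for every real x for which both sides are defined.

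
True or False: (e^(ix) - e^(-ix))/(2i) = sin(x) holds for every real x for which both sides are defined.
True.

Claim: (e^(ix) - e^(-ix))/(2i) = sin(x).
Reasoning: By Euler's formula e^(ix) = cos(x) + i·sin(x) and e^(-ix) = cos(x) - i·sin(x). Subtracting cancels the cosine terms: e^(ix) - e^(-ix) = 2i·sin(x); divide by 2i.
So the two sides agree for every real x for which both sides are defined.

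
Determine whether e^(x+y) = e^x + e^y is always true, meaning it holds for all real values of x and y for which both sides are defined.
Claim: e^(x+y) = e^x + e^y.
Test a specific point where both sides are defined: x = 3/2, y = -2.
LHS = e^(x+y) ≈ 0.6065
RHS = e^x + e^y ≈ 4.6170
Since 0.6065 ≠ 4.6170, the equation fails at this point, so it cannot hold for all real values of x and y for which both sides are defined.
The correct rule is e^(x+y) = e^x · e^y (a product, not a sum).

Conclusion: No, this is NOT an identity.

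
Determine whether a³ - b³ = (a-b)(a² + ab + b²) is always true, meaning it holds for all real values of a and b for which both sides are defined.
Claim: a³ - b³ = (a-b)(a² + ab + b²).
Reasoning: Expand the right side: (a-b)(a² + ab + b²) = a³ + a²b + ab² - a²b - ab² - b³ = a³ - b³ (the middle terms cancel in pairs).
So the two sides agree for all real values of a and b for which both sides are defined.

Conclusion: Yes, this is an identity.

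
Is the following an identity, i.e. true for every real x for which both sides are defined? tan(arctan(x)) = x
Claim: tan(arctan(x)) = x.
Reasoning: For every real x, arctan(x) is by definition the angle in (-π/2, π/2) whose tangent equals x. Taking the tangent of that angle returns x.
So the two sides agree for every real x for which both sides are defined.

Conclusion: Yes, this is an identity.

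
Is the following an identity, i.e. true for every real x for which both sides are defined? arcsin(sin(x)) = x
No, this is NOT an identity.

Claim: arcsin(sin(x)) = x.
Test a specific point where both sides are defined: x = 3π/4.
LHS = arcsin(sin(x)) ≈ 0.7854
RHS = x ≈ 2.3562
Since 0.7854 ≠ 2.3562, the equation fails at this point, so it cannot hold for every real x for which both sides are defined.
arcsin only returns values in [-π/2, π/2], so arcsin(sin(x)) = x holds only for x in that interval, not for all real x.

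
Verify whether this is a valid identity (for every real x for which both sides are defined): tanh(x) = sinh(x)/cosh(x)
Yes, this is an identity.

Claim: tanh(x) = sinh(x)/cosh(x).
Reasoning: tanh(x) is defined as sinh(x)/cosh(x) = (e^x - e^-x)/(e^x + e^-x); cosh(x) ≥ 1 is never zero, so this holds for every real x.
So the two sides agree for every real x for which both sides are defined.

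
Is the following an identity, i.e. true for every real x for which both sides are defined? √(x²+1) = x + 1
Claim: √(x²+1) = x + 1.
Test a specific point where both sides are defined: x = 5.
LHS = √(x²+1) ≈ 5.0990
RHS = x + 1 ≈ 6.0000
Since 5.0990 ≠ 6.0000, the equation fails at this point, so it cannot hold for every real x for which both sides are defined.
(x+1)² = x² + 2x + 1 ≠ x² + 1 unless x = 0.

Conclusion: No, this is NOT an identity.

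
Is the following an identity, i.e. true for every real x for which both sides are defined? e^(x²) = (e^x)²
No, this is NOT an identity.

Claim: e^(x²) = (e^x)².
Test a specific point where both sides are defined: x = 3/2.
LHS = e^(x²) ≈ 9.4877
RHS = (e^x)² ≈ 20.0855
Since 9.4877 ≠ 20.0855, the equation fails at this point, so it cannot hold for every real x for which both sides are defined.
(e^x)² = e^(2x), and 2x ≠ x² in general.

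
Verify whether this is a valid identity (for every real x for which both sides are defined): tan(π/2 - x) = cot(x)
Claim: tan(π/2 - x) = cot(x).
Reasoning: tan(π/2 - x) = sin(π/2 - x)/cos(π/2 - x) = cos(x)/sin(x) = cot(x), using the cofunction identities sin(π/2 - x) = cos(x) and cos(π/2 - x) = sin(x).
So the two sides agree for every real x for which both sides are defined.

Conclusion: Yes, this is an identity.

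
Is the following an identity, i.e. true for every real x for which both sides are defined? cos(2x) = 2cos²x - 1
Claim: cos(2x) = 2cos²x - 1.
Reasoning: cos(2x) = cos²x - sin²x. Replace sin²x by 1 - cos²x: cos²x - (1 - cos²x) = 2cos²x - 1.
So the two sides agree for every real x for which both sides are defined.

Conclusion: Yes, this is an identity.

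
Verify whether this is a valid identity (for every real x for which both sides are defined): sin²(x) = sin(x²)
No, this is NOT an identity.

Claim: sin²(x) = sin(x²).
Test a specific point where both sides are defined: x = π/2.
LHS = sin²(x) ≈ 1.0000
RHS = sin(x²) ≈ 0.6243
Since 1.0000 ≠ 0.6243, the equation fails at this point, so it cannot hold for every real x for which both sides are defined.
sin²(x) means (sin x)², squaring the output; sin(x²) squares the input. These are different functions.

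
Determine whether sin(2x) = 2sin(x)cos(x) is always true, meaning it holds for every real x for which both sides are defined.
Yes, this is an identity.

Claim: sin(2x) = 2sin(x)cos(x).
Reasoning: Put y = x in the addition formula sin(x+y) = sin(x)cos(y) + cos(x)sin(y): sin(2x) = sin(x)cos(x) + cos(x)sin(x) = 2sin(x)cos(x).
So the two sides agree for every real x for which both sides are defined.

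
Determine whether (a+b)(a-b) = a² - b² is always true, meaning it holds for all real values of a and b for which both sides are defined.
Yes, this is an identity.

Claim: (a+b)(a-b) = a² - b².
Reasoning: Expand: (a+b)(a-b) = a² - ab + ba - b² = a² - b² (the cross terms cancel).
So the two sides agree for all real values of a and b for which both sides are defined.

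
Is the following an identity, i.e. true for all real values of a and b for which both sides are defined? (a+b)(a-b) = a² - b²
Claim: (a+b)(a-b) = a² - b².
Reasoning: Expand: (a+b)(a-b) = a² - ab + ba - b² = a² - b² (the cross terms cancel).
So the two sides agree for all real values of a and b for which both sides are defined.

Conclusion: Yes, this is an identity.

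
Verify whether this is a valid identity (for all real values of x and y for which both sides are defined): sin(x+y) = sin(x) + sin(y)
No, this is NOT an identity.

Claim: sin(x+y) = sin(x) + sin(y).
Test a specific point where both sides are defined: x = -π/6, y = -π/4.
LHS = sin(x+y) ≈ -0.9659
RHS = sin(x) + sin(y) ≈ -1.2071
Since -0.9659 ≠ -1.2071, the equation fails at this point, so it cannot hold for all real values of x and y for which both sides are defined.
The correct expansion is sin(x+y) = sin(x)cos(y) + cos(x)sin(y); sine is not additive.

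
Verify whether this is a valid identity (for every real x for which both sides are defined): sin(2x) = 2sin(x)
Claim: sin(2x) = 2sin(x).
Test a specific point where both sides are defined: x = π/6.
LHS = sin(2x) ≈ 0.8660
RHS = 2sin(x) ≈ 1.0000
Since 0.8660 ≠ 1.0000, the equation fails at this point, so it cannot hold for every real x for which both sides are defined.
The correct double-angle formula is sin(2x) = 2sin(x)cos(x).

Conclusion: No, this is NOT an identity.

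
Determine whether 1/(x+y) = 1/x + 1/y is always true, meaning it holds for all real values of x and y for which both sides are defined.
Claim: 1/(x+y) = 1/x + 1/y.
Test a specific point where both sides are defined: x = 1/2, y = 4.
LHS = 1/(x+y) ≈ 0.2222
RHS = 1/x + 1/y ≈ 2.2500
Since 0.2222 ≠ 2.2500, the equation fails at this point, so it cannot hold for all real values of x and y for which both sides are defined.
1/x + 1/y = (x+y)/(xy), which is not 1/(x+y).

Conclusion: No, this is NOT an identity.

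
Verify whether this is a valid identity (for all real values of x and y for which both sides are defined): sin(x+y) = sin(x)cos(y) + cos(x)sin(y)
Yes, this is an identity.

Claim: sin(x+y) = sin(x)cos(y) + cos(x)sin(y).
Reasoning: By Euler's formula e^(i(x+y)) = e^(ix)·e^(iy) = (cos x + i·sin x)(cos y + i·sin y). The imaginary part of the left side is sin(x+y); the imaginary part of the product is sin(x)cos(y) + cos(x)sin(y).
So the two sides agree for all real values of x and y for which both sides are defined.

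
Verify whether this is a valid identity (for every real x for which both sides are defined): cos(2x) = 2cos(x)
Claim: cos(2x) = 2cos(x).
Test a specific point where both sides are defined: x = π/4.
LHS = cos(2x) ≈ 0.0000
RHS = 2cos(x) ≈ 1.4142
Since 0.0000 ≠ 1.4142, the equation fails at this point, so it cannot hold for every real x for which both sides are defined.
The correct double-angle formula is cos(2x) = cos²x - sin²x.

Conclusion: No, this is NOT an identity.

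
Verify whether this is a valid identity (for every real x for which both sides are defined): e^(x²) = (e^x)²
Claim: e^(x²) = (e^x)².
Test a specific point where both sides are defined: x = 3.
LHS = e^(x²) ≈ 8103.0839
RHS = (e^x)² ≈ 403.4288
Since 8103.0839 ≠ 403.4288, the equation fails at this point, so it cannot hold for every real x for which both sides are defined.
(e^x)² = e^(2x), and 2x ≠ x² in general.

Conclusion: No, this is NOT an identity.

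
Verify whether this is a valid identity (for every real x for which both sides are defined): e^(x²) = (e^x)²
Claim: e^(x²) = (e^x)².
Test a specific point where both sides are defined: x = -2.
LHS = e^(x²) ≈ 54.5982
RHS = (e^x)² ≈ 0.0183
Since 54.5982 ≠ 0.0183, the equation fails at this point, so it cannot hold for every real x for which both sides are defined.
(e^x)² = e^(2x), and 2x ≠ x² in general.

Conclusion: No, this is NOT an identity.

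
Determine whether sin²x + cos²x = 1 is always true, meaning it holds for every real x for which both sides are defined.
Claim: sin²x + cos²x = 1.
Reasoning: The point (cos x, sin x) lies on the unit circle X² + Y² = 1, so cos²x + sin²x = 1 for every real x.
So the two sides agree for every real x for which both sides are defined.

Conclusion: Yes, this is an identity.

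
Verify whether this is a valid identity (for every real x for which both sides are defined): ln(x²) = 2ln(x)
Yes, this is an identity.

Claim: ln(x²) = 2ln(x).
Reasoning: The right side requires x > 0. For x > 0, x² = (e^(ln x))² = e^(2ln x), so ln(x²) = 2ln(x). (For x < 0 the right side is undefined, so those values are outside the claim.)
So the two sides agree for every real x for which both sides are defined.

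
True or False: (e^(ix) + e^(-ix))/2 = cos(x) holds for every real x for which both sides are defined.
True.

Claim: (e^(ix) + e^(-ix))/2 = cos(x).
Reasoning: By Euler's formula e^(ix) = cos(x) + i·sin(x) and e^(-ix) = cos(x) - i·sin(x). Adding cancels the sine terms: e^(ix) + e^(-ix) = 2cos(x); divide by 2.
So the two sides agree for every real x for which both sides are defined.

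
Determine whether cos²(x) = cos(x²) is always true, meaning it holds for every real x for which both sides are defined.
No, this is NOT an identity.

Claim: cos²(x) = cos(x²).
Test a specific point where both sides are defined: x = π.
LHS = cos²(x) ≈ 1.0000
RHS = cos(x²) ≈ -0.9027
Since 1.0000 ≠ -0.9027, the equation fails at this point, so it cannot hold for every real x for which both sides are defined.
cos²(x) means (cos x)², squaring the output; cos(x²) squares the input. These are different functions.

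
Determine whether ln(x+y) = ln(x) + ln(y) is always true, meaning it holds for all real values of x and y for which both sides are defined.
No, this is NOT an identity.

Claim: ln(x+y) = ln(x) + ln(y).
Test a specific point where both sides are defined: x = 1/2, y = 3.
LHS = ln(x+y) ≈ 1.2528
RHS = ln(x) + ln(y) ≈ 0.4055
Since 1.2528 ≠ 0.4055, the equation fails at this point, so it cannot hold for all real values of x and y for which both sides are defined.
ln(x) + ln(y) = ln(xy), not ln(x+y).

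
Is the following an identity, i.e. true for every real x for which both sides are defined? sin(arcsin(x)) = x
Claim: sin(arcsin(x)) = x.
Reasoning: For -1 ≤ x ≤ 1 (where arcsin is defined), arcsin(x) is by definition an angle whose sine equals x. Taking the sine of that angle returns x. (Note the other order, arcsin(sin x) = x, is NOT an identity.)
So the two sides agree for every real x for which both sides are defined.

Conclusion: Yes, this is an identity.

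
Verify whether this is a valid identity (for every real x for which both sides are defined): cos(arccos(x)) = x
Yes, this is an identity.

Claim: cos(arccos(x)) = x.
Reasoning: For -1 ≤ x ≤ 1 (where arccos is defined), arccos(x) is by definition an angle whose cosine equals x. Taking the cosine of that angle returns x. (Note the other order, arccos(cos x) = x, is NOT an identity.)
So the two sides agree for every real x for which both sides are defined.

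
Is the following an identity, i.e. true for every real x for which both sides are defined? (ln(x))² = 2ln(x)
Claim: (ln(x))² = 2ln(x).
Test a specific point where both sides are defined: x = 3/2.
LHS = (ln(x))² ≈ 0.1644
RHS = 2ln(x) ≈ 0.8109
Since 0.1644 ≠ 0.8109, the equation fails at this point, so it cannot hold for every real x for which both sides are defined.
2ln(x) equals ln(x²), which is not the same as (ln x)².

Conclusion: No, this is NOT an identity.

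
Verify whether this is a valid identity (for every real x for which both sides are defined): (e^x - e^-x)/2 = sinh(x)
Claim: (e^x - e^-x)/2 = sinh(x).
Reasoning: This is exactly the definition of the hyperbolic sine: sinh(x) := (e^x - e^-x)/2.
So the two sides agree for every real x for which both sides are defined.

Conclusion: Yes, this is an identity.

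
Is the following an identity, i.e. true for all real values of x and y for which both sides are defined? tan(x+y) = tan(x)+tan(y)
Claim: tan(x+y) = tan(x)+tan(y).
Test a specific point where both sides are defined: x = 2π/3, y = -π/4.
LHS = tan(x+y) ≈ 3.7321
RHS = tan(x)+tan(y) ≈ -2.7321
Since 3.7321 ≠ -2.7321, the equation fails at this point, so it cannot hold for all real values of x and y for which both sides are defined.
The correct formula is tan(x+y) = (tan(x) + tan(y))/(1 - tan(x)tan(y)).

Conclusion: No, this is NOT an identity.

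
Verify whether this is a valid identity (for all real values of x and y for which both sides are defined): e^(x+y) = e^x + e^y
No, this is NOT an identity.

Claim: e^(x+y) = e^x + e^y.
Test a specific point where both sides are defined: x = 1, y = 3/2.
LHS = e^(x+y) ≈ 12.1825
RHS = e^x + e^y ≈ 7.2000
Since 12.1825 ≠ 7.2000, the equation fails at this point, so it cannot hold for all real values of x and y for which both sides are defined.
The correct rule is e^(x+y) = e^x · e^y (a product, not a sum).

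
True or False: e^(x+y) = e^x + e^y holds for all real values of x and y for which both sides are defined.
False.

Claim: e^(x+y) = e^x + e^y.
Test a specific point where both sides are defined: x = 2, y = 5.
LHS = e^(x+y) ≈ 1096.6332
RHS = e^x + e^y ≈ 155.8022
Since 1096.6332 ≠ 155.8022, the equation fails at this point, so it cannot hold for all real values of x and y for which both sides are defined.
The correct rule is e^(x+y) = e^x · e^y (a product, not a sum).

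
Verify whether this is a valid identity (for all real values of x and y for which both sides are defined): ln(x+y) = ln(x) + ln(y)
Claim: ln(x+y) = ln(x) + ln(y).
Test a specific point where both sides are defined: x = 1, y = 1.
LHS = ln(x+y) ≈ 0.6931
RHS = ln(x) + ln(y) ≈ 0.0000
Since 0.6931 ≠ 0.0000, the equation fails at this point, so it cannot hold for all real values of x and y for which both sides are defined.
ln(x) + ln(y) = ln(xy), not ln(x+y).

Conclusion: No, this is NOT an identity.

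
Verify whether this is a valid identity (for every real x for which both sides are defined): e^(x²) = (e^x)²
No, this is NOT an identity.

Claim: e^(x²) = (e^x)².
Test a specific point where both sides are defined: x = -3.
LHS = e^(x²) ≈ 8103.0839
RHS = (e^x)² ≈ 0.0025
Since 8103.0839 ≠ 0.0025, the equation fails at this point, so it cannot hold for every real x for which both sides are defined.
(e^x)² = e^(2x), and 2x ≠ x² in general.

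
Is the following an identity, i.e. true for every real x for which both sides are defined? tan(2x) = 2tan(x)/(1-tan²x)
Yes, this is an identity.

Claim: tan(2x) = 2tan(x)/(1-tan²x).
Reasoning: tan(2x) = sin(2x)/cos(2x) = 2sin(x)cos(x) / (cos²x - sin²x). Divide numerator and denominator by cos²x: 2tan(x) / (1 - tan²x).
So the two sides agree for every real x for which both sides are defined.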